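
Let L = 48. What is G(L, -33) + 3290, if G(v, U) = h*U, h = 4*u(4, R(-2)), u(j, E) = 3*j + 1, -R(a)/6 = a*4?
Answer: 1574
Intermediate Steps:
R(a) = -24*a (R(a) = -6*a*4 = -24*a)
u(j, E) = 1 + 3*j
h = 52 (h = 4*(1 + 3*4) = 4*(1 + 12) = 4*13 = 52)
G(v, U) = 52*U
G(L, -33) + 3290 = 52*(-33) + 3290 = -1716 + 3290 = 1574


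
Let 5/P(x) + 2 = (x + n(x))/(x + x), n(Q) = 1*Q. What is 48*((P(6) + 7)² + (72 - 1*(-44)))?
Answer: 5760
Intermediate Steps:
n(Q) = Q
P(x) = -5 (P(x) = 5/(-2 + (x + x)/(x + x)) = 5/(-2 + (2*x)/((2*x))) = 5/(-2 + (2*x)*(1/(2*x))) = 5/(-2 + 1) = 5/(-1) = 5*(-1) = -5)
48*((P(6) + 7)² + (72 - 1*(-44))) = 48*((-5 + 7)² + (72 - 1*(-44))) = 48*(2² + (72 + 44)) = 48*(4 + 116) = 48*120 = 5760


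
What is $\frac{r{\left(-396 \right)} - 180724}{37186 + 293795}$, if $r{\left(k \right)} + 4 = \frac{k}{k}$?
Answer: $- \frac{180727}{330981} \approx -0.54603$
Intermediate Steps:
$r{\left(k \right)} = -3$ ($r{\left(k \right)} = -4 + \frac{k}{k} = -4 + 1 = -3$)
$\frac{r{\left(-396 \right)} - 180724}{37186 + 293795} = \frac{-3 - 180724}{37186 + 293795} = - \frac{180727}{330981}$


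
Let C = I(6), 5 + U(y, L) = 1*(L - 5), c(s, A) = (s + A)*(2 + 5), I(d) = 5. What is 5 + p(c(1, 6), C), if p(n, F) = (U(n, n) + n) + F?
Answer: 98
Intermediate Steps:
c(s, A) = 7*A + 7*s (c(s, A) = (A + s)*7 = 7*A + 7*s)
U(y, L) = -10 + L (U(y, L) = -5 + 1*(L - 5) = -5 + 1*(-5 + L) = -5 + (-5 + L) = -10 + L)
C = 5
p(n, F) = -10 + F + 2*n (p(n, F) = ((-10 + n) + n) + F = (-10 + 2*n) + F = -10 + F + 2*n)
5 + p(c(1, 6), C) = 5 + (-10 + 5 + 2*(7*6 + 7*1)) = 5 + (-10 + 5 + 2*(42 + 7)) = 5 + (-10 + 5 + 2*49) = 5 + (-10 + 5 + 98) = 5 + 93 = 98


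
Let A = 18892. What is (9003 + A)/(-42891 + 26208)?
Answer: -27895/16683 ≈ -1.6721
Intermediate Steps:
(9003 + A)/(-42891 + 26208) = (9003 + 18892)/(-42891 + 26208) = 27895/(-16683) = 27895*(-1/16683) = -27895/16683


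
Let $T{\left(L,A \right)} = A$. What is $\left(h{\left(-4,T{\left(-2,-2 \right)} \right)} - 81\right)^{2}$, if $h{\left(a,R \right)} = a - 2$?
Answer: $7569$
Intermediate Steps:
$h{\left(a,R \right)} = -2 + a$ ($h{\left(a,R \right)} = a - 2 = -2 + a$)
$\left(h{\left(-4,T{\left(-2,-2 \right)} \right)} - 81\right)^{2} = \left(\left(-2 - 4\right) - 81\right)^{2} = \left(-6 - 81\right)^{2} = \left(-87\right)^{2} = 7569$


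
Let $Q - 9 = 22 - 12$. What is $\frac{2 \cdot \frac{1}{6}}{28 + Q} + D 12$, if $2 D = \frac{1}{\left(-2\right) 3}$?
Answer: $- \frac{140}{141} \approx -0.99291$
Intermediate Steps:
$Q = 19$ ($Q = 9 + \left(22 - 12\right) = 9 + 10 = 19$)
$D = - \frac{1}{12}$ ($D = \frac{\frac{1}{-2} \cdot \frac{1}{3}}{2} = \frac{\left(- \frac{1}{2}\right) \frac{1}{3}}{2} = \frac{1}{2} \left(- \frac{1}{6}\right) = - \frac{1}{12} \approx -0.083333$)
$\frac{2 \cdot \frac{1}{6}}{28 + Q} + D 12 = \frac{2 \cdot \frac{1}{6}}{28 + 19} - 1 = \frac{2 \cdot \frac{1}{6}}{47} - 1 = \frac{1}{3} \cdot \frac{1}{47} - 1 = \frac{1}{141} - 1 = - \frac{140}{141}$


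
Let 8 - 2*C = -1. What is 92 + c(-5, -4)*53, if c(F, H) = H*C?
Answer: -862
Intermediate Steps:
C = 9/2 (C = 4 - ½*(-1) = 4 + ½ = 9/2 ≈ 4.5000)
c(F, H) = 9*H/2 (c(F, H) = H*(9/2) = 9*H/2)
92 + c(-5, -4)*53 = 92 + ((9/2)*(-4))*53 = 92 - 18*53 = 92 - 954 = -862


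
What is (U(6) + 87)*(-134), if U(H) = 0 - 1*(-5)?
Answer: -12328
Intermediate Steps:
U(H) = 5 (U(H) = 0 + 5 = 5)
(U(6) + 87)*(-134) = (5 + 87)*(-134) = 92*(-134) = -12328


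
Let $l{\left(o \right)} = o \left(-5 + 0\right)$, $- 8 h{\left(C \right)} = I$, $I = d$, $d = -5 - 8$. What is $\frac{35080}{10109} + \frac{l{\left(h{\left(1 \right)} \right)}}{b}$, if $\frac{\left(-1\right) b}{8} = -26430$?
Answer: $\frac{11867572903}{3419915136} \approx 3.4701$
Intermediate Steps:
$d = -13$ ($d = -5 - 8 = -13$)
$I = -13$
$h{\left(C \right)} = \frac{13}{8}$ ($h{\left(C \right)} = \left(- \frac{1}{8}\right) \left(-13\right) = \frac{13}{8}$)
$b = 211440$ ($b = \left(-8\right) \left(-26430\right) = 211440$)
$l{\left(o \right)} = - 5 o$ ($l{\left(o \right)} = o \left(-5\right) = - 5 o$)
$\frac{35080}{10109} + \frac{l{\left(h{\left(1 \right)} \right)}}{b} = \frac{35080}{10109} + \frac{\left(-5\right) \frac{13}{8}}{211440} = 35080 \cdot \frac{1}{10109} - \frac{13}{338304} = \frac{35080}{10109} - \frac{13}{338304} = \frac{11867572903}{3419915136}$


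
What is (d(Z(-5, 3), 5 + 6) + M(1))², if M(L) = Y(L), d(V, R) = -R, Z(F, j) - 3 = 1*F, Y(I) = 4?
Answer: 49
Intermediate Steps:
Z(F, j) = 3 + F (Z(F, j) = 3 + 1*F = 3 + F)
M(L) = 4
(d(Z(-5, 3), 5 + 6) + M(1))² = (-(5 + 6) + 4)² = (-1*11 + 4)² = (-11 + 4)² = (-7)² = 49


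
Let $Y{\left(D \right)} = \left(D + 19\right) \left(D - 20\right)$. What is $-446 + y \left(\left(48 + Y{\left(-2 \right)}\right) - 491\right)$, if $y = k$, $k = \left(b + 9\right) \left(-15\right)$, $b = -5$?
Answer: $48574$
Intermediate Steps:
$Y{\left(D \right)} = \left(-20 + D\right) \left(19 + D\right)$ ($Y{\left(D \right)} = \left(19 + D\right) \left(-20 + D\right) = \left(-20 + D\right) \left(19 + D\right)$)
$k = -60$ ($k = \left(-5 + 9\right) \left(-15\right) = 4 \left(-15\right) = -60$)
$y = -60$
$-446 + y \left(\left(48 + Y{\left(-2 \right)}\right) - 491\right) = -446 - 60 \left(\left(48 - \left(378 - 4\right)\right) - 491\right) = -446 - 60 \left(\left(48 + \left(-380 + 4 + 2\right)\right) - 491\right) = -446 - 60 \left(\left(48 - 374\right) - 491\right) = -446 - 60 \left(-326 - 491\right) = -446 - -49020 = -446 + 49020 = 48574$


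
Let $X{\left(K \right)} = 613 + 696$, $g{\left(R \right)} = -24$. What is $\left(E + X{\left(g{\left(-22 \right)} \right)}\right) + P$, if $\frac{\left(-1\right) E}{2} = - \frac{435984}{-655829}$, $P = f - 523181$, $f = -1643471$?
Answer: $- \frac{1420095606315}{655829} \approx -2.1653 \cdot 10^{6}$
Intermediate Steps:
$X{\left(K \right)} = 1309$
$P = -2166652$ ($P = -1643471 - 523181 = -2166652$)
$E = - \frac{871968}{655829}$ ($E = - 2 \left(- \frac{435984}{-655829}\right) = - 2 \left(\left(-435984\right) \left(- \frac{1}{655829}\right)\right) = \left(-2\right) \frac{435984}{655829} = - \frac{871968}{655829} \approx -1.3296$)
$\left(E + X{\left(g{\left(-22 \right)} \right)}\right) + P = \left(- \frac{871968}{655829} + 1309\right) - 2166652 = \frac{857608193}{655829} - 2166652 = - \frac{1420095606315}{655829}$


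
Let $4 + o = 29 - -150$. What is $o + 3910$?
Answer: $4085$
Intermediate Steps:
$o = 175$ ($o = -4 + \left(29 - -150\right) = -4 + \left(29 + 150\right) = -4 + 179 = 175$)
$o + 3910 = 175 + 3910 = 4085$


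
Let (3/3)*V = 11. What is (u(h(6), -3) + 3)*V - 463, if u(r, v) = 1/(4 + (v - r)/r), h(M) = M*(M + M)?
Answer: -30266/71 ≈ -426.28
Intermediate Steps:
V = 11
h(M) = 2*M² (h(M) = M*(2*M) = 2*M²)
u(r, v) = 1/(4 + (v - r)/r)
(u(h(6), -3) + 3)*V - 463 = ((2*6²)/(-3 + 3*(2*6²)) + 3)*11 - 463 = ((2*36)/(-3 + 3*(2*36)) + 3)*11 - 463 = (72/(-3 + 3*72) + 3)*11 - 463 = (72/(-3 + 216) + 3)*11 - 463 = (72/213 + 3)*11 - 463 = (72*(1/213) + 3)*11 - 463 = (24/71 + 3)*11 - 463 = (237/71)*11 - 463 = 2607/71 - 463 = -30266/71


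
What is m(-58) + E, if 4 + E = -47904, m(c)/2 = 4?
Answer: -47900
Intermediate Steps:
m(c) = 8 (m(c) = 2*4 = 8)
E = -47908 (E = -4 - 47904 = -47908)
m(-58) + E = 8 - 47908 = -47900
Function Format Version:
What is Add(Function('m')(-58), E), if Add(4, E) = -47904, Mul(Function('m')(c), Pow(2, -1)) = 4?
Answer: -47900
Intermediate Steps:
Function('m')(c) = 8 (Function('m')(c) = Mul(2, 4) = 8)
E = -47908 (E = Add(-4, -47904) = -47908)
Add(Function('m')(-58), E) = Add(8, -47908) = -47900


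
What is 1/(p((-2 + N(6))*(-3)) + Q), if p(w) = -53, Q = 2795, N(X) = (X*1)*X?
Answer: 1/2742 ≈ 0.00036470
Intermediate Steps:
N(X) = X**2 (N(X) = X*X = X**2)
1/(p((-2 + N(6))*(-3)) + Q) = 1/(-53 + 2795) = 1/2742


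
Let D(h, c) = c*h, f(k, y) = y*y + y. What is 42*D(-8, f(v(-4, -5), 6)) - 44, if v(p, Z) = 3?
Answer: -14156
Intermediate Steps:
f(k, y) = y + y² (f(k, y) = y² + y = y + y²)
42*D(-8, f(v(-4, -5), 6)) - 44 = 42*((6*(1 + 6))*(-8)) - 44 = 42*((6*7)*(-8)) - 44 = 42*(42*(-8)) - 44 = 42*(-336) - 44 = -14112 - 44 = -14156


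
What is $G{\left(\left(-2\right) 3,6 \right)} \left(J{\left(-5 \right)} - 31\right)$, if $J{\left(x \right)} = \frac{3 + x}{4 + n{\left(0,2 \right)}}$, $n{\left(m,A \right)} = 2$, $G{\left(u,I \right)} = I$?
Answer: $-188$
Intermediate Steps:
$J{\left(x \right)} = \frac{1}{2} + \frac{x}{6}$ ($J{\left(x \right)} = \frac{3 + x}{4 + 2} = \frac{3 + x}{6} = \left(3 + x\right) \frac{1}{6} = \frac{1}{2} + \frac{x}{6}$)
$G{\left(\left(-2\right) 3,6 \right)} \left(J{\left(-5 \right)} - 31\right) = 6 \left(\left(\frac{1}{2} + \frac{1}{6} \left(-5\right)\right) - 31\right) = 6 \left(\left(\frac{1}{2} - \frac{5}{6}\right) - 31\right) = 6 \left(- \frac{1}{3} - 31\right) = 6 \left(- \frac{94}{3}\right) = -188$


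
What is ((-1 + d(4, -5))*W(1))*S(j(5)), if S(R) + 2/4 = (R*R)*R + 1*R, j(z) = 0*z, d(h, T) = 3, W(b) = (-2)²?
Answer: -4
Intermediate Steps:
W(b) = 4
j(z) = 0
S(R) = -½ + R + R³ (S(R) = -½ + ((R*R)*R + 1*R) = -½ + (R²*R + R) = -½ + (R³ + R) = -½ + (R + R³) = -½ + R + R³)
((-1 + d(4, -5))*W(1))*S(j(5)) = ((-1 + 3)*4)*(-½ + 0 + 0³) = (2*4)*(-½ + 0 + 0) = 8*(-½) = -4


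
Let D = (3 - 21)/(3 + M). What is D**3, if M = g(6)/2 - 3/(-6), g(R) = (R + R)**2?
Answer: -46656/3442951 ≈ -0.013551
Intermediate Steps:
g(R) = 4*R**2 (g(R) = (2*R)**2 = 4*R**2)
M = 145/2 (M = (4*6**2)/2 - 3/(-6) = (4*36)*(1/2) - 3*(-1/6) = 144*(1/2) + 1/2 = 72 + 1/2 = 145/2 ≈ 72.500)
D = -36/151 (D = (3 - 21)/(3 + 145/2) = -18/151/2 = -18*2/151 = -36/151 ≈ -0.23841)
D**3 = (-36/151)**3 = -46656/3442951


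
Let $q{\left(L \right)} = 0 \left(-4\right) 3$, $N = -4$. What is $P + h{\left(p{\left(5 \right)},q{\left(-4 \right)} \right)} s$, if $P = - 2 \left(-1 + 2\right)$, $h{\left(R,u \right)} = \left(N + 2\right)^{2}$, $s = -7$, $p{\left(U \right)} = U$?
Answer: $-30$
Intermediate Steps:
$q{\left(L \right)} = 0$ ($q{\left(L \right)} = 0 \cdot 3 = 0$)
$h{\left(R,u \right)} = 4$ ($h{\left(R,u \right)} = \left(-4 + 2\right)^{2} = \left(-2\right)^{2} = 4$)
$P = -2$ ($P = \left(-2\right) 1 = -2$)
$P + h{\left(p{\left(5 \right)},q{\left(-4 \right)} \right)} s = -2 + 4 \left(-7\right) = -2 - 28 = -30$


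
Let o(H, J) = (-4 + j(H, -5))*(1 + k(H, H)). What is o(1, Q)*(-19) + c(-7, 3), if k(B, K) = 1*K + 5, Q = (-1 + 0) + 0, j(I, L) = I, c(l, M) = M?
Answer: 402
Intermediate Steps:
Q = -1 (Q = -1 + 0 = -1)
k(B, K) = 5 + K (k(B, K) = K + 5 = 5 + K)
o(H, J) = (-4 + H)*(6 + H) (o(H, J) = (-4 + H)*(1 + (5 + H)) = (-4 + H)*(6 + H))
o(1, Q)*(-19) + c(-7, 3) = (-24 + 1**2 + 2*1)*(-19) + 3 = (-24 + 1 + 2)*(-19) + 3 = -21*(-19) + 3 = 399 + 3 = 402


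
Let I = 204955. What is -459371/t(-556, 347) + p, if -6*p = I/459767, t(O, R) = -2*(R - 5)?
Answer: 211180261687/314480628 ≈ 671.52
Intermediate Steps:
t(O, R) = 10 - 2*R (t(O, R) = -2*(-5 + R) = 10 - 2*R)
p = -204955/2758602 (p = -204955/(6*459767) = -⅙*204955/459767 = -204955/2758602 ≈ -0.074297)
-459371/t(-556, 347) + p = -459371/(10 - 2*347) - 204955/2758602 = -459371/(10 - 694) - 204955/2758602 = -459371/(-684) - 204955/2758602 = -459371*(-1/684) - 204955/2758602 = 459371/684 - 204955/2758602 = 211180261687/314480628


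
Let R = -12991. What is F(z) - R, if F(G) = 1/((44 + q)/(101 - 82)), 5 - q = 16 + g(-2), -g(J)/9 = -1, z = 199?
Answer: 311803/24 ≈ 12992.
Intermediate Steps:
g(J) = 9 (g(J) = -9*(-1) = 9)
q = -20 (q = 5 - (16 + 9) = 5 - 1*25 = 5 - 25 = -20)
F(G) = 19/24 (F(G) = 1/((44 - 20)/(101 - 82)) = 1/(24/19) = 19/24)
F(z) - R = 19/24 - 1*(-12991) = 19/24 + 12991 = 311803/24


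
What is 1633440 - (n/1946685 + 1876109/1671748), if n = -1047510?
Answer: 27260568881473877/16689060284 ≈ 1.6334e+6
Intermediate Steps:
1633440 - (n/1946685 + 1876109/1671748) = 1633440 - (-1047510/1946685 + 1876109/1671748) = 1633440 - (-1047510*1/1946685 + 1876109*(1/1671748)) = 1633440 - (-69834/129779 + 1876109/1671748) = 1633440 - 1*9748823083/16689060284 = 1633440 - 9748823083/16689060284 = 27260568881473877/16689060284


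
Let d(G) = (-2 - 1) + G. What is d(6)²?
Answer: 9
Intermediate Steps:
d(G) = -3 + G
d(6)² = (-3 + 6)² = 3² = 9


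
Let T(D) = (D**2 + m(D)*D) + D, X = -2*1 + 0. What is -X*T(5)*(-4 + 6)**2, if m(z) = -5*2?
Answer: -160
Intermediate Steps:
m(z) = -10
X = -2 (X = -2 + 0 = -2)
T(D) = D**2 - 9*D (T(D) = (D**2 - 10*D) + D = D**2 - 9*D)
-X*T(5)*(-4 + 6)**2 = -(-10*(-9 + 5))*(-4 + 6)**2 = -(-10*(-4))*2**2 = -(-2*(-20))*4 = -40*4 = -1*160 = -160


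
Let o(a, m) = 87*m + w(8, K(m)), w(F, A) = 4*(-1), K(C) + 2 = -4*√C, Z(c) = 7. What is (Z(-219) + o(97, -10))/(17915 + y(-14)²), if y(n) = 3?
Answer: -867/17924 ≈ -0.048371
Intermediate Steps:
K(C) = -2 - 4*√C
w(F, A) = -4
o(a, m) = -4 + 87*m (o(a, m) = 87*m - 4 = -4 + 87*m)
(Z(-219) + o(97, -10))/(17915 + y(-14)²) = (7 + (-4 + 87*(-10)))/(17915 + 3²) = (7 + (-4 - 870))/(17915 + 9) = (7 - 874)/17924 = -867*1/17924 = -867/17924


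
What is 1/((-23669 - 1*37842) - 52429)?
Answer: -1/113940 ≈ -8.7766e-6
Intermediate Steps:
1/((-23669 - 1*37842) - 52429) = 1/((-23669 - 37842) - 52429) = 1/(-61511 - 52429) = 1/(-113940) = -1/113940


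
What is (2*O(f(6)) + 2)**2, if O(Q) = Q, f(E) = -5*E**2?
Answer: 128164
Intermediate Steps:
(2*O(f(6)) + 2)**2 = (2*(-5*6**2) + 2)**2 = (2*(-5*36) + 2)**2 = (2*(-180) + 2)**2 = (-360 + 2)**2 = (-358)**2 = 128164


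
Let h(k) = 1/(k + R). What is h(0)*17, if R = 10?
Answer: 17/10 ≈ 1.7000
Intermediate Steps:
h(k) = 1/(10 + k) (h(k) = 1/(k + 10) = 1/(10 + k))
h(0)*17 = 17/(10 + 0) = 17/10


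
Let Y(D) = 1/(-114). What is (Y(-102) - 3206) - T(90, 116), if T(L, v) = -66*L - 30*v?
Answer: 708395/114 ≈ 6214.0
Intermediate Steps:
Y(D) = -1/114
(Y(-102) - 3206) - T(90, 116) = (-1/114 - 3206) - (-66*90 - 30*116) = -365485/114 - (-5940 - 3480) = -365485/114 - 1*(-9420) = -365485/114 + 9420 = 708395/114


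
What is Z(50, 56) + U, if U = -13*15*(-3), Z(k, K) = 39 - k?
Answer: 574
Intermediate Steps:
U = 585 (U = -195*(-3) = 585)
Z(50, 56) + U = (39 - 1*50) + 585 = (39 - 50) + 585 = -11 + 585 = 574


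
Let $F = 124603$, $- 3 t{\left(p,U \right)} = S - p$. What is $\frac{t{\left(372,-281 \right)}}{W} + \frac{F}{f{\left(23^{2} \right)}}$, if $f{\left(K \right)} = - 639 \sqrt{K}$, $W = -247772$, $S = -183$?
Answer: $- \frac{30875853461}{3641505084} \approx -8.4789$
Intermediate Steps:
$t{\left(p,U \right)} = 61 + \frac{p}{3}$ ($t{\left(p,U \right)} = - \frac{-183 - p}{3} = 61 + \frac{p}{3}$)
$\frac{t{\left(372,-281 \right)}}{W} + \frac{F}{f{\left(23^{2} \right)}} = \frac{61 + \frac{1}{3} \cdot 372}{-247772} + \frac{124603}{\left(-639\right) \sqrt{23^{2}}} = \left(61 + 124\right) \left(- \frac{1}{247772}\right) + \frac{124603}{\left(-639\right) \sqrt{529}} = 185 \left(- \frac{1}{247772}\right) + \frac{124603}{\left(-639\right) 23} = - \frac{185}{247772} + \frac{124603}{-14697} = - \frac{185}{247772} + 124603 \left(- \frac{1}{14697}\right) = - \frac{185}{247772} - \frac{124603}{14697} = - \frac{30875853461}{3641505084}$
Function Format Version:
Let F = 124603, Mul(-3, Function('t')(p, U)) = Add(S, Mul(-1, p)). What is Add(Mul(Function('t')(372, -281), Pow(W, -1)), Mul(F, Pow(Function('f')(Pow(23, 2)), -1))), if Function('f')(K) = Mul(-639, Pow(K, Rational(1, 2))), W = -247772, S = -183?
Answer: Rational(-30875853461, 3641505084) ≈ -8.4789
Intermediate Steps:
Function('t')(p, U) = Add(61, Mul(Rational(1, 3), p)) (Function('t')(p, U) = Mul(Rational(-1, 3), Add(-183, Mul(-1, p))) = Add(61, Mul(Rational(1, 3), p)))
Add(Mul(Function('t')(372, -281), Pow(W, -1)), Mul(F, Pow(Function('f')(Pow(23, 2)), -1))) = Add(Mul(Add(61, Mul(Rational(1, 3), 372)), Pow(-247772, -1)), Mul(124603, Pow(Mul(-639, Pow(Pow(23, 2), Rational(1, 2))), -1))) = Add(Mul(Add(61, 124), Rational(-1, 247772)), Mul(124603, Pow(Mul(-639, Pow(529, Rational(1, 2))), -1))) = Add(Mul(185, Rational(-1, 247772)), Mul(124603, Pow(Mul(-639, 23), -1))) = Add(Rational(-185, 247772), Mul(124603, Pow(-14697, -1))) = Add(Rational(-185, 247772), Mul(124603, Rational(-1, 14697))) = Add(Rational(-185, 247772), Rational(-124603, 14697)) = Rational(-30875853461, 3641505084)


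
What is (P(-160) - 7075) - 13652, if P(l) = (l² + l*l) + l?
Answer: 30313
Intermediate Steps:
P(l) = l + 2*l² (P(l) = (l² + l²) + l = 2*l² + l = l + 2*l²)
(P(-160) - 7075) - 13652 = (-160*(1 + 2*(-160)) - 7075) - 13652 = (-160*(1 - 320) - 7075) - 13652 = (-160*(-319) - 7075) - 13652 = (51040 - 7075) - 13652 = 43965 - 13652 = 30313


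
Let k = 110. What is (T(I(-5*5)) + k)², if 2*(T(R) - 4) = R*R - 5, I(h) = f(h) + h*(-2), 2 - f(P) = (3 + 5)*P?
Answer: 4061130529/4 ≈ 1.0153e+9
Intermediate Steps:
f(P) = 2 - 8*P (f(P) = 2 - (3 + 5)*P = 2 - 8*P)
I(h) = 2 - 10*h (I(h) = (2 - 8*h) + h*(-2) = (2 - 8*h) - 2*h = 2 - 10*h)
T(R) = 3/2 + R²/2 (T(R) = 4 + (R*R - 5)/2 = 4 + (R² - 5)/2 = 4 + (-5 + R²)/2 = 4 + (-5/2 + R²/2) = 3/2 + R²/2)
(T(I(-5*5)) + k)² = ((3/2 + (2 - (-50)*5)²/2) + 110)² = ((3/2 + (2 - 10*(-25))²/2) + 110)² = ((3/2 + (2 + 250)²/2) + 110)² = ((3/2 + (½)*252²) + 110)² = ((3/2 + (½)*63504) + 110)² = ((3/2 + 31752) + 110)² = (63507/2 + 110)² = (63727/2)² = 4061130529/4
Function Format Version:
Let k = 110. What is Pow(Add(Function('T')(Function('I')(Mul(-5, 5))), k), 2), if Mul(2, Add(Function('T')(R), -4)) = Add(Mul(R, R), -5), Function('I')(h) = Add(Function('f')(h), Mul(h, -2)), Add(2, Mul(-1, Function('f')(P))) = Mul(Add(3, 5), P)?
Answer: Rational(4061130529, 4) ≈ 1.0153e+9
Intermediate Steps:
Function('f')(P) = Add(2, Mul(-8, P)) (Function('f')(P) = Add(2, Mul(-1, Mul(Add(3, 5), P))) = Add(2, Mul(-1, Mul(8, P))) = Add(2, Mul(-8, P)))
Function('I')(h) = Add(2, Mul(-10, h)) (Function('I')(h) = Add(Add(2, Mul(-8, h)), Mul(h, -2)) = Add(Add(2, Mul(-8, h)), Mul(-2, h)) = Add(2, Mul(-10, h)))
Function('T')(R) = Add(Rational(3, 2), Mul(Rational(1, 2), Pow(R, 2))) (Function('T')(R) = Add(4, Mul(Rational(1, 2), Add(Mul(R, R), -5))) = Add(4, Mul(Rational(1, 2), Add(Pow(R, 2), -5))) = Add(4, Mul(Rational(1, 2), Add(-5, Pow(R, 2)))) = Add(4, Add(Rational(-5, 2), Mul(Rational(1, 2), Pow(R, 2)))) = Add(Rational(3, 2), Mul(Rational(1, 2), Pow(R, 2))))
Pow(Add(Function('T')(Function('I')(Mul(-5, 5))), k), 2) = Pow(Add(Add(Rational(3, 2), Mul(Rational(1, 2), Pow(Add(2, Mul(-10, Mul(-5, 5))), 2))), 110), 2) = Pow(Add(Add(Rational(3, 2), Mul(Rational(1, 2), Pow(Add(2, Mul(-10, -25)), 2))), 110), 2) = Pow(Add(Add(Rational(3, 2), Mul(Rational(1, 2), Pow(Add(2, 250), 2))), 110), 2) = Pow(Add(Add(Rational(3, 2), Mul(Rational(1, 2), Pow(252, 2))), 110), 2) = Pow(Add(Add(Rational(3, 2), Mul(Rational(1, 2), 63504)), 110), 2) = Pow(Add(Add(Rational(3, 2), 31752), 110), 2) = Pow(Add(Rational(63507, 2), 110), 2) = Pow(Rational(63727, 2), 2) = Rational(4061130529, 4)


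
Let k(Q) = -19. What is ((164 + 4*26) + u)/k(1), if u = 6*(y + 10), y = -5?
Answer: -298/19 ≈ -15.684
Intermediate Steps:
u = 30 (u = 6*(-5 + 10) = 6*5 = 30)
((164 + 4*26) + u)/k(1) = ((164 + 4*26) + 30)/(-19) = ((164 + 104) + 30)*(-1/19) = (268 + 30)*(-1/19) = 298*(-1/19) = -298/19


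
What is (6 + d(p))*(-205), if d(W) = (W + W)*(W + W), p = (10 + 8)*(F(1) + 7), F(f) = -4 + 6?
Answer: -21521310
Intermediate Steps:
F(f) = 2
p = 162 (p = (10 + 8)*(2 + 7) = 18*9 = 162)
d(W) = 4*W² (d(W) = (2*W)*(2*W) = 4*W²)
(6 + d(p))*(-205) = (6 + 4*162²)*(-205) = (6 + 4*26244)*(-205) = (6 + 104976)*(-205) = 104982*(-205) = -21521310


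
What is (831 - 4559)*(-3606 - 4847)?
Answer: 31512784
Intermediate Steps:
(831 - 4559)*(-3606 - 4847) = -3728*(-8453) = 31512784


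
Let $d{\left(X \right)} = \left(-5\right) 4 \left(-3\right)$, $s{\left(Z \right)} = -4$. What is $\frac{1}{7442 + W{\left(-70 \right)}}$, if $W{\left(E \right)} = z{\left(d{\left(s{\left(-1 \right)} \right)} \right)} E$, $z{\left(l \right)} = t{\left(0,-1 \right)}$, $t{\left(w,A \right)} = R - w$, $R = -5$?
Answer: $\frac{1}{7792} \approx 0.00012834$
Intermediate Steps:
$t{\left(w,A \right)} = -5 - w$
$d{\left(X \right)} = 60$ ($d{\left(X \right)} = \left(-20\right) \left(-3\right) = 60$)
$z{\left(l \right)} = -5$ ($z{\left(l \right)} = -5 - 0 = -5 + 0 = -5$)
$W{\left(E \right)} = - 5 E$
$\frac{1}{7442 + W{\left(-70 \right)}} = \frac{1}{7442 - -350} = \frac{1}{7442 + 350} = \frac{1}{7792}$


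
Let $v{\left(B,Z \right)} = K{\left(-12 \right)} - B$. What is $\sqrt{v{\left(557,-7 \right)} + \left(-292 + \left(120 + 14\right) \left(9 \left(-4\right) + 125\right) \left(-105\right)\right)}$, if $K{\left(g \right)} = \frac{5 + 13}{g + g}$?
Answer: $\frac{i \sqrt{5012319}}{2} \approx 1119.4 i$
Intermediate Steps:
$K{\left(g \right)} = \frac{9}{g}$ ($K{\left(g \right)} = \frac{18}{2 g} = 18 \frac{1}{2 g} = \frac{9}{g}$)
$v{\left(B,Z \right)} = - \frac{3}{4} - B$ ($v{\left(B,Z \right)} = \frac{9}{-12} - B = 9 \left(- \frac{1}{12}\right) - B = - \frac{3}{4} - B$)
$\sqrt{v{\left(557,-7 \right)} + \left(-292 + \left(120 + 14\right) \left(9 \left(-4\right) + 125\right) \left(-105\right)\right)} = \sqrt{\left(- \frac{3}{4} - 557\right) + \left(-292 + \left(120 + 14\right) \left(9 \left(-4\right) + 125\right) \left(-105\right)\right)} = \sqrt{\left(- \frac{3}{4} - 557\right) + \left(-292 + 134 \left(-36 + 125\right) \left(-105\right)\right)} = \sqrt{- \frac{2231}{4} + \left(-292 + 134 \cdot 89 \left(-105\right)\right)} = \sqrt{- \frac{2231}{4} + \left(-292 + 11926 \left(-105\right)\right)} = \sqrt{- \frac{2231}{4} - 1252522} = \sqrt{- \frac{5012319}{4}} = \frac{i \sqrt{5012319}}{2}$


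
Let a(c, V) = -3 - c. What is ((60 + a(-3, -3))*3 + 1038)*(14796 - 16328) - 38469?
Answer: -1904445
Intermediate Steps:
((60 + a(-3, -3))*3 + 1038)*(14796 - 16328) - 38469 = ((60 + (-3 - 1*(-3)))*3 + 1038)*(14796 - 16328) - 38469 = ((60 + (-3 + 3))*3 + 1038)*(-1532) - 38469 = ((60 + 0)*3 + 1038)*(-1532) - 38469 = (60*3 + 1038)*(-1532) - 38469 = (180 + 1038)*(-1532) - 38469 = 1218*(-1532) - 38469 = -1865976 - 38469 = -1904445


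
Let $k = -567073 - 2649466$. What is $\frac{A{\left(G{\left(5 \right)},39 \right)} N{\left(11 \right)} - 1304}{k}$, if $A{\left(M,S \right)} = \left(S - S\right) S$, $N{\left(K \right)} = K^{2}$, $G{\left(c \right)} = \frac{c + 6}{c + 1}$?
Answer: $\frac{1304}{3216539} \approx 0.0004054$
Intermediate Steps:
$G{\left(c \right)} = \frac{6 + c}{1 + c}$
$k = -3216539$
$A{\left(M,S \right)} = 0$ ($A{\left(M,S \right)} = 0 S = 0$)
$\frac{A{\left(G{\left(5 \right)},39 \right)} N{\left(11 \right)} - 1304}{k} = \frac{0 \cdot 11^{2} - 1304}{-3216539} = \left(0 \cdot 121 - 1304\right) \left(- \frac{1}{3216539}\right) = \left(0 - 1304\right) \left(- \frac{1}{3216539}\right) = \left(-1304\right) \left(- \frac{1}{3216539}\right) = \frac{1304}{3216539}$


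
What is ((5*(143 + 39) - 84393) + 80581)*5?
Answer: -14510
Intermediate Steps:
((5*(143 + 39) - 84393) + 80581)*5 = ((5*182 - 84393) + 80581)*5 = ((910 - 84393) + 80581)*5 = (-83483 + 80581)*5 = -2902*5 = -14510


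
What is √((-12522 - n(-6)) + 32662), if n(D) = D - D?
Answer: 2*√5035 ≈ 141.92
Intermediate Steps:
n(D) = 0
√((-12522 - n(-6)) + 32662) = √((-12522 - 1*0) + 32662) = √((-12522 + 0) + 32662) = √(-12522 + 32662) = √20140 = 2*√5035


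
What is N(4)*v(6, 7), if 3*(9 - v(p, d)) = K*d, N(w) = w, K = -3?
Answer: 64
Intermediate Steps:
v(p, d) = 9 + d (v(p, d) = 9 - (-1)*d = 9 + d)
N(4)*v(6, 7) = 4*(9 + 7) = 4*16 = 64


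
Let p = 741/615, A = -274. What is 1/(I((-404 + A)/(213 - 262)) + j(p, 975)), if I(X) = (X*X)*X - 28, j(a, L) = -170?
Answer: 117649/288371250 ≈ 0.00040798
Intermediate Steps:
p = 247/205 (p = 741*(1/615) = 247/205 ≈ 1.2049)
I(X) = -28 + X**3 (I(X) = X**2*X - 28 = X**3 - 28 = -28 + X**3)
1/(I((-404 + A)/(213 - 262)) + j(p, 975)) = 1/((-28 + ((-404 - 274)/(213 - 262))**3) - 170) = 1/((-28 + (-678/(-49))**3) - 170) = 1/((-28 + (-678*(-1/49))**3) - 170) = 1/((-28 + (678/49)**3) - 170) = 1/((-28 + 311665752/117649) - 170) = 1/(308371580/117649 - 170) = 1/(288371250/117649) = 117649/288371250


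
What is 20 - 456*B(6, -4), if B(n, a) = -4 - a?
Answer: 20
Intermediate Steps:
20 - 456*B(6, -4) = 20 - 456*(-4 - 1*(-4)) = 20 - 456*(-4 + 4) = 20 - 456*0 = 20 - 24*0 = 20 + 0 = 20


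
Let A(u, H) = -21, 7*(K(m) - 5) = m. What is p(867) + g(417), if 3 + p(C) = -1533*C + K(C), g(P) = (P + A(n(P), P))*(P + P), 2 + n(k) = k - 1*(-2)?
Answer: -6991048/7 ≈ -9.9872e+5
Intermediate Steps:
K(m) = 5 + m/7
n(k) = k (n(k) = -2 + (k - 1*(-2)) = -2 + (k + 2) = -2 + (2 + k) = k)
g(P) = 2*P*(-21 + P) (g(P) = (P - 21)*(P + P) = (-21 + P)*(2*P) = 2*P*(-21 + P))
p(C) = 2 - 10730*C/7 (p(C) = -3 + (-1533*C + (5 + C/7)) = -3 + (5 - 10730*C/7) = 2 - 10730*C/7)
p(867) + g(417) = (2 - 10730/7*867) + 2*417*(-21 + 417) = (2 - 9302910/7) + 2*417*396 = -9302896/7 + 330264 = -6991048/7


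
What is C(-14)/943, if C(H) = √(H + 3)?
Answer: I*√11/943 ≈ 0.0035171*I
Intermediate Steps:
C(H) = √(3 + H)
C(-14)/943 = √(3 - 14)/943 = √(-11)*(1/943) = (I*√11)*(1/943) = I*√11/943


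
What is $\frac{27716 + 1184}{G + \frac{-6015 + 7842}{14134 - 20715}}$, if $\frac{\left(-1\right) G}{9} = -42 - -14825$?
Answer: $- \frac{95095450}{437792067} \approx -0.21722$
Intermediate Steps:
$G = -133047$ ($G = - 9 \left(-42 - -14825\right) = - 9 \left(-42 + 14825\right) = \left(-9\right) 14783 = -133047$)
$\frac{27716 + 1184}{G + \frac{-6015 + 7842}{14134 - 20715}} = \frac{27716 + 1184}{-133047 + \frac{-6015 + 7842}{14134 - 20715}} = \frac{28900}{-133047 + \frac{1827}{-6581}} = \frac{28900}{-133047 + 1827 \left(- \frac{1}{6581}\right)} = \frac{28900}{-133047 - \frac{1827}{6581}} = \frac{28900}{- \frac{875584134}{6581}} = 28900 \left(- \frac{6581}{875584134}\right) = - \frac{95095450}{437792067}$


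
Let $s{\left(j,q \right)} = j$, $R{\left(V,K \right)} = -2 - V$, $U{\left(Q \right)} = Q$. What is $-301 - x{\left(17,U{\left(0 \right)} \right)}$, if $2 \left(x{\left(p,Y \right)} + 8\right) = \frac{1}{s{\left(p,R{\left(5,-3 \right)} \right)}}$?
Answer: $- \frac{9963}{34} \approx -293.03$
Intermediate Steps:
$x{\left(p,Y \right)} = -8 + \frac{1}{2 p}$
$-301 - x{\left(17,U{\left(0 \right)} \right)} = -301 - \left(-8 + \frac{1}{2 \cdot 17}\right) = -301 - \left(-8 + \frac{1}{2} \cdot \frac{1}{17}\right) = -301 - \left(-8 + \frac{1}{34}\right) = -301 - - \frac{271}{34} = -301 + \frac{271}{34} = - \frac{9963}{34}$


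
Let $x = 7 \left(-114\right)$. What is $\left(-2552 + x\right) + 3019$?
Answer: $-331$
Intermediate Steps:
$x = -798$
$\left(-2552 + x\right) + 3019 = \left(-2552 - 798\right) + 3019 = -3350 + 3019 = -331$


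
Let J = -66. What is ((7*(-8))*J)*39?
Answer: 144144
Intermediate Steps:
((7*(-8))*J)*39 = ((7*(-8))*(-66))*39 = -56*(-66)*39 = 3696*39 = 144144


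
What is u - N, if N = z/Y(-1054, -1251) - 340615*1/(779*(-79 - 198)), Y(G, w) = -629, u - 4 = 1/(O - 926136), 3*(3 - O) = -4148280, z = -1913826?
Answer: -583355062079476/191878775043 ≈ -3040.2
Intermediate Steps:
O = 1382763 (O = 3 - 1/3*(-4148280) = 3 + 1382760 = 1382763)
u = 1826509/456627 (u = 4 + 1/(1382763 - 926136) = 4 + 1/456627 = 1826509/456627 ≈ 4.0000)
N = 24305021329/7983971 (N = -1913826/(-629) - 340615*1/(779*(-79 - 198)) = -1913826*(-1/629) - 340615/((-277*779)) = 112578/37 - 340615/(-215783) = 112578/37 - 340615*(-1/215783) = 112578/37 + 340615/215783 = 24305021329/7983971 ≈ 3044.2)
u - N = 1826509/456627 - 1*24305021329/7983971 = 1826509/456627 - 24305021329/7983971 = -583355062079476/191878775043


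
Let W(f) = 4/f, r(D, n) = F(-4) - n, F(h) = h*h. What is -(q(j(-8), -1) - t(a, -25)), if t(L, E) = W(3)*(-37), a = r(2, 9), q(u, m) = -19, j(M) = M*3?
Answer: -91/3 ≈ -30.333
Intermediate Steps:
F(h) = h**2
j(M) = 3*M
r(D, n) = 16 - n (r(D, n) = (-4)**2 - n = 16 - n)
a = 7 (a = 16 - 1*9 = 16 - 9 = 7)
t(L, E) = -148/3 (t(L, E) = (4/3)*(-37) = -148/3)
-(q(j(-8), -1) - t(a, -25)) = -(-19 - 1*(-148/3)) = -(-19 + 148/3) = -1*91/3 = -91/3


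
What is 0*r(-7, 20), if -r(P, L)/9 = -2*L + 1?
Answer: 0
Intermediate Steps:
r(P, L) = -9 + 18*L (r(P, L) = -9*(-2*L + 1) = -9*(1 - 2*L) = -9 + 18*L)
0*r(-7, 20) = 0*(-9 + 18*20) = 0*(-9 + 360) = 0*351 = 0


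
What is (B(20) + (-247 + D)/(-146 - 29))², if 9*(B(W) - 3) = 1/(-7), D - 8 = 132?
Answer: 654481/50625 ≈ 12.928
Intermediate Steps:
D = 140 (D = 8 + 132 = 140)
B(W) = 188/63 (B(W) = 3 + (⅑)/(-7) = 3 + (⅑)*(-⅐) = 3 - 1/63 = 188/63)
(B(20) + (-247 + D)/(-146 - 29))² = (188/63 + (-247 + 140)/(-146 - 29))² = (188/63 - 107/(-175))² = (188/63 - 107*(-1/175))² = (188/63 + 107/175)² = (809/225)² = 654481/50625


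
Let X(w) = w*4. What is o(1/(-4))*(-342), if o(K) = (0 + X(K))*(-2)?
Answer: -684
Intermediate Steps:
X(w) = 4*w
o(K) = -8*K (o(K) = (0 + 4*K)*(-2) = (4*K)*(-2) = -8*K)
o(1/(-4))*(-342) = -8/(-4)*(-342) = -8*(-¼)*(-342) = 2*(-342) = -684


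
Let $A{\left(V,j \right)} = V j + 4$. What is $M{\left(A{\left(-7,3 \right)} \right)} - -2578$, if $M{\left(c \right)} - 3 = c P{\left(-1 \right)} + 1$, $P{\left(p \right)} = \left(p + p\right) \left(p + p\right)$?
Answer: $2514$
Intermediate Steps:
$A{\left(V,j \right)} = 4 + V j$
$P{\left(p \right)} = 4 p^{2}$ ($P{\left(p \right)} = 2 p 2 p = 4 p^{2}$)
$M{\left(c \right)} = 4 + 4 c$ ($M{\left(c \right)} = 3 + \left(c 4 \left(-1\right)^{2} + 1\right) = 3 + \left(c 4 \cdot 1 + 1\right) = 3 + \left(c 4 + 1\right) = 3 + \left(4 c + 1\right) = 3 + \left(1 + 4 c\right) = 4 + 4 c$)
$M{\left(A{\left(-7,3 \right)} \right)} - -2578 = \left(4 + 4 \left(4 - 21\right)\right) - -2578 = \left(4 + 4 \left(4 - 21\right)\right) + 2578 = \left(4 + 4 \left(-17\right)\right) + 2578 = \left(4 - 68\right) + 2578 = -64 + 2578 = 2514$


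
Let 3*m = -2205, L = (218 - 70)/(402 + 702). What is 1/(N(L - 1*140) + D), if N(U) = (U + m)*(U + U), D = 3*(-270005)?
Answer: -38088/21530655131 ≈ -1.7690e-6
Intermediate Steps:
L = 37/276 (L = 148/1104 = 148*(1/1104) = 37/276 ≈ 0.13406)
m = -735 (m = (⅓)*(-2205) = -735)
D = -810015
N(U) = 2*U*(-735 + U) (N(U) = (U - 735)*(U + U) = (-735 + U)*(2*U) = 2*U*(-735 + U))
1/(N(L - 1*140) + D) = 1/(2*(37/276 - 1*140)*(-735 + (37/276 - 1*140)) - 810015) = 1/(2*(37/276 - 140)*(-735 + (37/276 - 140)) - 810015) = 1/(2*(-38603/276)*(-735 - 38603/276) - 810015) = 1/(2*(-38603/276)*(-241463/276) - 810015) = 1/(9321196189/38088 - 810015) = 1/(-21530655131/38088) = -38088/21530655131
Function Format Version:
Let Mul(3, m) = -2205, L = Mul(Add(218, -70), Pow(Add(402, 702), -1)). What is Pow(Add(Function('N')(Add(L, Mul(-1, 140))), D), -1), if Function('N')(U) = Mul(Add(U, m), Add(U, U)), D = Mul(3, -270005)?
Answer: Rational(-38088, 21530655131) ≈ -1.7690e-6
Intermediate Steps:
L = Rational(37, 276) (L = Mul(148, Pow(1104, -1)) = Mul(148, Rational(1, 1104)) = Rational(37, 276) ≈ 0.13406)
m = -735 (m = Mul(Rational(1, 3), -2205) = -735)
D = -810015
Function('N')(U) = Mul(2, U, Add(-735, U)) (Function('N')(U) = Mul(Add(U, -735), Add(U, U)) = Mul(Add(-735, U), Mul(2, U)) = Mul(2, U, Add(-735, U)))
Pow(Add(Function('N')(Add(L, Mul(-1, 140))), D), -1) = Pow(Add(Mul(2, Add(Rational(37, 276), Mul(-1, 140)), Add(-735, Add(Rational(37, 276), Mul(-1, 140)))), -810015), -1) = Pow(Add(Mul(2, Add(Rational(37, 276), -140), Add(-735, Add(Rational(37, 276), -140))), -810015), -1) = Pow(Add(Mul(2, Rational(-38603, 276), Add(-735, Rational(-38603, 276))), -810015), -1) = Pow(Add(Mul(2, Rational(-38603, 276), Rational(-241463, 276)), -810015), -1) = Pow(Add(Rational(9321196189, 38088), -810015), -1) = Pow(Rational(-21530655131, 38088), -1) = Rational(-38088, 21530655131)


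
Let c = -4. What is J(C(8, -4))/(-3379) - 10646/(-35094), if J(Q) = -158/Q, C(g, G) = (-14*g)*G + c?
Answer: 1331456929/4387557162 ≈ 0.30346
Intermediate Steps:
C(g, G) = -4 - 14*G*g (C(g, G) = (-14*g)*G - 4 = -14*G*g - 4 = -4 - 14*G*g)
J(C(8, -4))/(-3379) - 10646/(-35094) = -158/(-4 - 14*(-4)*8)/(-3379) - 10646/(-35094) = -158/(-4 + 448)*(-1/3379) - 10646*(-1/35094) = -158/444*(-1/3379) + 5323/17547 = -158*1/444*(-1/3379) + 5323/17547 = -79/222*(-1/3379) + 5323/17547 = 79/750138 + 5323/17547 = 1331456929/4387557162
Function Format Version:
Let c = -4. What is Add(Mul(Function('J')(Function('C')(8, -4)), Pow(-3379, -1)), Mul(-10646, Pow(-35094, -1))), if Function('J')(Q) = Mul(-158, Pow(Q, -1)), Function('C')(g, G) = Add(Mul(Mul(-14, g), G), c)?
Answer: Rational(1331456929, 4387557162) ≈ 0.30346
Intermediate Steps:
Function('C')(g, G) = Add(-4, Mul(-14, G, g)) (Function('C')(g, G) = Add(Mul(Mul(-14, g), G), -4) = Add(Mul(-14, G, g), -4) = Add(-4, Mul(-14, G, g)))
Add(Mul(Function('J')(Function('C')(8, -4)), Pow(-3379, -1)), Mul(-10646, Pow(-35094, -1))) = Add(Mul(Mul(-158, Pow(Add(-4, Mul(-14, -4, 8)), -1)), Pow(-3379, -1)), Mul(-10646, Pow(-35094, -1))) = Add(Mul(Mul(-158, Pow(Add(-4, 448), -1)), Rational(-1, 3379)), Mul(-10646, Rational(-1, 35094))) = Add(Mul(Mul(-158, Pow(444, -1)), Rational(-1, 3379)), Rational(5323, 17547)) = Add(Mul(Mul(-158, Rational(1, 444)), Rational(-1, 3379)), Rational(5323, 17547)) = Add(Mul(Rational(-79, 222), Rational(-1, 3379)), Rational(5323, 17547)) = Add(Rational(79, 750138), Rational(5323, 17547)) = Rational(1331456929, 4387557162)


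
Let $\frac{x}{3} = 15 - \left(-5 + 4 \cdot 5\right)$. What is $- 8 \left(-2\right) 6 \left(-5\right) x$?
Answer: $0$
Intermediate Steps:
$x = 0$ ($x = 3 \left(15 - \left(-5 + 4 \cdot 5\right)\right) = 3 \left(15 - \left(-5 + 20\right)\right) = 3 \left(15 - 15\right) = 3 \cdot 0 = 0$)
$- 8 \left(-2\right) 6 \left(-5\right) x = - 8 \left(-2\right) 6 \left(-5\right) 0 = - 8 \left(\left(-12\right) \left(-5\right)\right) 0 = \left(-8\right) 60 \cdot 0 = \left(-480\right) 0 = 0$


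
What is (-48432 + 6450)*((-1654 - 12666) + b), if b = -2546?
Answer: 708068412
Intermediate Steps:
(-48432 + 6450)*((-1654 - 12666) + b) = (-48432 + 6450)*((-1654 - 12666) - 2546) = -41982*(-14320 - 2546) = -41982*(-16866) = 708068412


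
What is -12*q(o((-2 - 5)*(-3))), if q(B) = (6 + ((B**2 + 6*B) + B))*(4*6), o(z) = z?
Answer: -171072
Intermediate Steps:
q(B) = 144 + 24*B**2 + 168*B (q(B) = (6 + (B**2 + 7*B))*24 = (6 + B**2 + 7*B)*24 = 144 + 24*B**2 + 168*B)
-12*q(o((-2 - 5)*(-3))) = -12*(144 + 24*((-2 - 5)*(-3))**2 + 168*((-2 - 5)*(-3))) = -12*(144 + 24*(-7*(-3))**2 + 168*(-7*(-3))) = -12*(144 + 24*21**2 + 168*21) = -12*(144 + 24*441 + 3528) = -12*(144 + 10584 + 3528) = -12*14256 = -171072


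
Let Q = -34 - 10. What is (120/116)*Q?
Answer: -1320/29 ≈ -45.517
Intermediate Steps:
Q = -44
(120/116)*Q = (120/116)*(-44) = (120*(1/116))*(-44) = (30/29)*(-44) = -1320/29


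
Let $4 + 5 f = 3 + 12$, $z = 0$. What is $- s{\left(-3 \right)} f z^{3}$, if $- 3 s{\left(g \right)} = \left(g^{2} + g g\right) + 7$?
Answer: $0$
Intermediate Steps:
$f = \frac{11}{5}$ ($f = - \frac{4}{5} + \frac{3 + 12}{5} = - \frac{4}{5} + \frac{1}{5} \cdot 15 = - \frac{4}{5} + 3 = \frac{11}{5} \approx 2.2$)
$s{\left(g \right)} = - \frac{7}{3} - \frac{2 g^{2}}{3}$ ($s{\left(g \right)} = - \frac{\left(g^{2} + g g\right) + 7}{3} = - \frac{\left(g^{2} + g^{2}\right) + 7}{3} = - \frac{2 g^{2} + 7}{3} = - \frac{7 + 2 g^{2}}{3} = - \frac{7}{3} - \frac{2 g^{2}}{3}$)
$- s{\left(-3 \right)} f z^{3} = - \left(- \frac{7}{3} - \frac{2 \left(-3\right)^{2}}{3}\right) \frac{11}{5} \cdot 0^{3} = - \left(- \frac{7}{3} - 6\right) \frac{11}{5} \cdot 0 = - \left(- \frac{25}{3}\right) \frac{11}{5} \cdot 0 = - \frac{\left(-55\right) 0}{3} = \left(-1\right) 0 = 0$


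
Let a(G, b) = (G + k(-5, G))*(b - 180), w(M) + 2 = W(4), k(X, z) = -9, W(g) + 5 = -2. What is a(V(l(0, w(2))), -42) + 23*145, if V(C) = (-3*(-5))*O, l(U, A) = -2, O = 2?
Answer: -1327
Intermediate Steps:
W(g) = -7 (W(g) = -5 - 2 = -7)
w(M) = -9 (w(M) = -2 - 7 = -9)
V(C) = 30 (V(C) = -3*(-5)*2 = 15*2 = 30)
a(G, b) = (-180 + b)*(-9 + G) (a(G, b) = (G - 9)*(b - 180) = (-9 + G)*(-180 + b) = (-180 + b)*(-9 + G))
a(V(l(0, w(2))), -42) + 23*145 = (1620 - 180*30 - 9*(-42) + 30*(-42)) + 23*145 = (1620 - 5400 + 378 - 1260) + 3335 = -4662 + 3335 = -1327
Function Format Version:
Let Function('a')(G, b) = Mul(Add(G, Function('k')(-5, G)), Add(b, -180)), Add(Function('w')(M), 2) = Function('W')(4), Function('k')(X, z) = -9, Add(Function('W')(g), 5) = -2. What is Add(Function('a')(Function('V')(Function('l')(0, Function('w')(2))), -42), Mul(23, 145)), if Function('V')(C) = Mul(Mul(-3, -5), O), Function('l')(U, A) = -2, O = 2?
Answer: -1327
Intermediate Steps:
Function('W')(g) = -7 (Function('W')(g) = Add(-5, -2) = -7)
Function('w')(M) = -9 (Function('w')(M) = Add(-2, -7) = -9)
Function('V')(C) = 30 (Function('V')(C) = Mul(Mul(-3, -5), 2) = Mul(15, 2) = 30)
Function('a')(G, b) = Mul(Add(-180, b), Add(-9, G)) (Function('a')(G, b) = Mul(Add(G, -9), Add(b, -180)) = Mul(Add(-9, G), Add(-180, b)) = Mul(Add(-180, b), Add(-9, G)))
Add(Function('a')(Function('V')(Function('l')(0, Function('w')(2))), -42), Mul(23, 145)) = Add(Add(1620, Mul(-180, 30), Mul(-9, -42), Mul(30, -42)), Mul(23, 145)) = Add(Add(1620, -5400, 378, -1260), 3335) = Add(-4662, 3335) = -1327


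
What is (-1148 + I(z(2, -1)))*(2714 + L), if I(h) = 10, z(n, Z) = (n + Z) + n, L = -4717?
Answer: 2279414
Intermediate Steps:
z(n, Z) = Z + 2*n (z(n, Z) = (Z + n) + n = Z + 2*n)
(-1148 + I(z(2, -1)))*(2714 + L) = (-1148 + 10)*(2714 - 4717) = -1138*(-2003) = 2279414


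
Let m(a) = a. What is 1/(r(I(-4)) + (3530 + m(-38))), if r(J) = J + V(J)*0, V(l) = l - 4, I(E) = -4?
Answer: 1/3488 ≈ 0.00028670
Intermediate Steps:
V(l) = -4 + l
r(J) = J (r(J) = J + (-4 + J)*0 = J + 0 = J)
1/(r(I(-4)) + (3530 + m(-38))) = 1/(-4 + (3530 - 38)) = 1/(-4 + 3492) = 1/3488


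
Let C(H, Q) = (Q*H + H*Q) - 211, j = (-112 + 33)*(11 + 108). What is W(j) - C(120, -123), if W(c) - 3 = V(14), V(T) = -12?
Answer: 29722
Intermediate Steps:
j = -9401 (j = -79*119 = -9401)
C(H, Q) = -211 + 2*H*Q (C(H, Q) = (H*Q + H*Q) - 211 = 2*H*Q - 211 = -211 + 2*H*Q)
W(c) = -9 (W(c) = 3 - 12 = -9)
W(j) - C(120, -123) = -9 - (-211 + 2*120*(-123)) = -9 - (-211 - 29520) = -9 - 1*(-29731) = -9 + 29731 = 29722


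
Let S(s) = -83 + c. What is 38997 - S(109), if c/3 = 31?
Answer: 38987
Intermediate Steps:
c = 93 (c = 3*31 = 93)
S(s) = 10 (S(s) = -83 + 93 = 10)
38997 - S(109) = 38997 - 1*10 = 38997 - 10 = 38987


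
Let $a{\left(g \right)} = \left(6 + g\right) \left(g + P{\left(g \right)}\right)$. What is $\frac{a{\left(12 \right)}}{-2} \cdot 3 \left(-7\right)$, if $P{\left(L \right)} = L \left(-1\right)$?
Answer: $0$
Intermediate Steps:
$P{\left(L \right)} = - L$
$a{\left(g \right)} = 0$ ($a{\left(g \right)} = \left(6 + g\right) \left(g - g\right) = \left(6 + g\right) 0 = 0$)
$\frac{a{\left(12 \right)}}{-2} \cdot 3 \left(-7\right) = \frac{0}{-2} \cdot 3 \left(-7\right) = 0 \left(- \frac{1}{2}\right) \left(-21\right) = 0 \left(-21\right) = 0$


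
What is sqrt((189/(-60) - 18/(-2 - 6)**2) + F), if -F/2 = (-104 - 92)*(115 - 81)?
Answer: sqrt(21319310)/40 ≈ 115.43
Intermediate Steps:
F = 13328 (F = -2*(-104 - 92)*(115 - 81) = -(-392)*34 = -2*(-6664) = 13328)
sqrt((189/(-60) - 18/(-2 - 6)**2) + F) = sqrt((189/(-60) - 18/(-2 - 6)**2) + 13328) = sqrt((189*(-1/60) - 18/((-8)**2)) + 13328) = sqrt((-63/20 - 18/64) + 13328) = sqrt((-63/20 - 18*1/64) + 13328) = sqrt((-63/20 - 9/32) + 13328) = sqrt(-549/160 + 13328) = sqrt(2131931/160) = sqrt(21319310)/40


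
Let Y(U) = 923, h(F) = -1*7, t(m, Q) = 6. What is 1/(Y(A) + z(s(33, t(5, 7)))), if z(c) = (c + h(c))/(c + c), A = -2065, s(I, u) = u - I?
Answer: 27/24938 ≈ 0.0010827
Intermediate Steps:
h(F) = -7
z(c) = (-7 + c)/(2*c) (z(c) = (c - 7)/(c + c) = (-7 + c)/((2*c)) = (-7 + c)*(1/(2*c)) = (-7 + c)/(2*c))
1/(Y(A) + z(s(33, t(5, 7)))) = 1/(923 + (-7 + (6 - 1*33))/(2*(6 - 1*33))) = 1/(923 + (-7 + (6 - 33))/(2*(6 - 33))) = 1/(923 + (½)*(-7 - 27)/(-27)) = 1/(923 + (½)*(-1/27)*(-34)) = 1/(923 + 17/27) = 1/(24938/27) = 27/24938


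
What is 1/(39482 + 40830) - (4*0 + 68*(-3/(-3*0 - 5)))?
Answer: -16383643/401560 ≈ -40.800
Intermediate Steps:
1/(39482 + 40830) - (4*0 + 68*(-3/(-3*0 - 5))) = 1/80312 - (0 + 68*(-3/(0 - 5))) = 1/80312 - (0 + 68*(-3/(-5))) = 1/80312 - (0 + 68*(-1/5*(-3))) = 1/80312 - (0 + 68*(3/5)) = 1/80312 - (0 + 204/5) = 1/80312 - 1*204/5 = 1/80312 - 204/5 = -16383643/401560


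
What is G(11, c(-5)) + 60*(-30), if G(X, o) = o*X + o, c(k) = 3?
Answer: -1764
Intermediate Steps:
G(X, o) = o + X*o (G(X, o) = X*o + o = o + X*o)
G(11, c(-5)) + 60*(-30) = 3*(1 + 11) + 60*(-30) = 3*12 - 1800 = 36 - 1800 = -1764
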